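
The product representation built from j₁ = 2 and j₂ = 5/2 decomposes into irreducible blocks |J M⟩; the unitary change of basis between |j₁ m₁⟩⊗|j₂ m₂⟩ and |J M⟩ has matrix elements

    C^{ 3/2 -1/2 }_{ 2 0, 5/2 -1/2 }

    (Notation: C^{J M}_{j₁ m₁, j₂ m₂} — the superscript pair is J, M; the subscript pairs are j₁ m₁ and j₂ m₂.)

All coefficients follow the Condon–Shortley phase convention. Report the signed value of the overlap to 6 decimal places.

−√(2/35) ≈ -0.239046

triangle: 3!×1!×2!/7! = 12/5040
(j±m)!: 2!×2!×2!×3!×1!×2! = 96
prefactor² = (2J+1)×Δ×N² = 32/35
  k=1: −1/(1!×2!×1!×1!×0!×1!) = -1/2
  k=2: +1/(2!×1!×0!×0!×1!×2!) = 1/4
Σ = -1/4  ⇒  CG² = 32/35×(-1/4)² = 2/35
CG = −√(2/35) = -0.239046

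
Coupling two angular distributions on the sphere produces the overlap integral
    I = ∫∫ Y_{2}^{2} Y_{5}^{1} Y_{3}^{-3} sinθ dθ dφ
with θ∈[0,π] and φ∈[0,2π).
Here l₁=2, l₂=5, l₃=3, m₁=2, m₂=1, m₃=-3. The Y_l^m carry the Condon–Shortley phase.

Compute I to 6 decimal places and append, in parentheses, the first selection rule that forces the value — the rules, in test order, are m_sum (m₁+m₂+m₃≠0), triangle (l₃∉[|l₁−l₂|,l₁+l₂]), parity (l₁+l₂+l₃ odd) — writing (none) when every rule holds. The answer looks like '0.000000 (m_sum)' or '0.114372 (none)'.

-0.023961 (none)

Checks pass: Σm=0; 10 even; l₃=3∈[3,7].
(2·2+1)(2·5+1)(2·3+1) = 385
Δ: 4! 0! 6! / 11! → 1/2310
sum: t=2:+1/144 = 1/144
3j²(2 5 3; 0 0 0) = Δ·Π!·Σ² = 10/231  (sign -1)
sum: t=0:+1/17280 = 1/17280
3j²(2 5 3; 2 1 -3) = Δ·Π!·Σ² = 1/2310  (sign +1)
combine: 4πI² = 385·10/231·1/2310 = 5/693
take √, sign -1: I = -0.02396147
No selection rule forces the value: the integral is nonzero (none).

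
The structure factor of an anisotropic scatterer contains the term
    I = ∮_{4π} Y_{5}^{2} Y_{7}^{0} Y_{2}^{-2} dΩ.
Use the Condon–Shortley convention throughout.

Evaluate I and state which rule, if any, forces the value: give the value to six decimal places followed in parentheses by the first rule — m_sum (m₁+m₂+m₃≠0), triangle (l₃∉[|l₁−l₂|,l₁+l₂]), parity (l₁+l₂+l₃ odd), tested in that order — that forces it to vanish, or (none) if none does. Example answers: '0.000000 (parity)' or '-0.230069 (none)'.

0.067042 (none)

Rules hold: Σm=0, L=14 even, 2≤2≤12.
N = 11·15·5 = 825
Δ = 10!·0!·4!/15! = 1/15015
Racah Σ t=5..5: t=5:−1/57600 = -1/57600
⇒ 3j(5 7 2; 0 0 0)² = 21/715, sgn -1
Racah Σ t=3..3: t=3:−1/725760 = -1/725760
⇒ 3j(5 7 2; 2 0 -2)² = 1/429, sgn -1
4πI² = N·(3j₀)²·(3jₘ)² = 105/1859
I = +1·√(0.056482/4π) = 0.06704247
No selection rule forces the value: the integral is nonzero (none).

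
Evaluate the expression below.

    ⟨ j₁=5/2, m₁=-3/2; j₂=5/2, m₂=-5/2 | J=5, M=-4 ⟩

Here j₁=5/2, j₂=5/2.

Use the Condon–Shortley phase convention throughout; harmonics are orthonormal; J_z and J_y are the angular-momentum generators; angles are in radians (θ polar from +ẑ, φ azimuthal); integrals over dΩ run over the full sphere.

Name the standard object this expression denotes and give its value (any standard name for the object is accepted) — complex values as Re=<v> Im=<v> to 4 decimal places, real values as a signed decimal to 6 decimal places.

This is a Clebsch–Gordan (vector-coupling) coefficient.
triangle: 0!·5!·5!/11! = 14400/39916800
(j±m)!: 1!·4!·0!·5!·1!·9! = 1045094400
prefactor² = (2J+1)·Δ·N² = 4147200
  k=0: +1/(0!·0!·4!·0!·1!·5!) = 1/2880
Σ = 1/2880  ⇒  CG² = 4147200·(1/2880)² = 1/2
CG = +√(1/2) = +0.707107

Clebsch–Gordan coefficient, +√(1/2) ≈ +0.707107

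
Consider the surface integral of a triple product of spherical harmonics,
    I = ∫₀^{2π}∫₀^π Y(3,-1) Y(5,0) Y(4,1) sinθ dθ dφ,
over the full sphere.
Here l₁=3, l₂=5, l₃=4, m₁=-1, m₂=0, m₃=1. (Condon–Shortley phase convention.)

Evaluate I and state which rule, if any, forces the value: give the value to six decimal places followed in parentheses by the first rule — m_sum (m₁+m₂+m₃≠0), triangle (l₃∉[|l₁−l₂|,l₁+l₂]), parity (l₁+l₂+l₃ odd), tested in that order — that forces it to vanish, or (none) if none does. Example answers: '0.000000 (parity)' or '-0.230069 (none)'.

Checks pass: Σm=0; 12 even; l₃=4∈[2,8].
(2·3+1)(2·5+1)(2·4+1) = 693
Δ: 4! 2! 6! / 13! → 1/180180
sum: t=1:−1/576 t=2:+1/144 t=3:−1/576 = 1/288
3j²(3 5 4; 0 0 0) = Δ·Π!·Σ² = 20/1001  (sign +1)
sum: t=2:+1/288 t=3:−1/288 t=4:+1/5760 = 1/5760
3j²(3 5 4; -1 0 1) = Δ·Π!·Σ² = 1/12012  (sign -1)
combine: 4πI² = 693·20/1001·1/12012 = 15/13013
take √, sign -1: I = -0.00957750
No selection rule forces the value: the integral is nonzero (none).

-0.009577 (none)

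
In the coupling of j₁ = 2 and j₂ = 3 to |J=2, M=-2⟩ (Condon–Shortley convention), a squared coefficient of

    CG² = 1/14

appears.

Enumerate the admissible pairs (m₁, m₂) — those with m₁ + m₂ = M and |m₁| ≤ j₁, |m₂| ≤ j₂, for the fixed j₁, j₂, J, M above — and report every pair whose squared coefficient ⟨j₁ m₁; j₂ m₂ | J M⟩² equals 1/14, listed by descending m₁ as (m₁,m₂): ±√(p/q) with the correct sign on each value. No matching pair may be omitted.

(-2,0): −√(1/14)

Admissible pairs with m₁+m₂ = M = -2: (-2,0), (-1,-1), (0,-2), (1,-3)
  (m₁,m₂)=(1,-3): CG² = 5/14, CG = +√(5/14)
  (m₁,m₂)=(0,-2): CG² = 5/14, CG = −√(5/14)
  (m₁,m₂)=(-1,-1): CG² = 3/14, CG = +√(3/14)
  (m₁,m₂)=(-2,0): CG² = 1/14, CG = −√(1/14)   ← matches the target
Pairs with CG² = 1/14: (-2,0): −√(1/14)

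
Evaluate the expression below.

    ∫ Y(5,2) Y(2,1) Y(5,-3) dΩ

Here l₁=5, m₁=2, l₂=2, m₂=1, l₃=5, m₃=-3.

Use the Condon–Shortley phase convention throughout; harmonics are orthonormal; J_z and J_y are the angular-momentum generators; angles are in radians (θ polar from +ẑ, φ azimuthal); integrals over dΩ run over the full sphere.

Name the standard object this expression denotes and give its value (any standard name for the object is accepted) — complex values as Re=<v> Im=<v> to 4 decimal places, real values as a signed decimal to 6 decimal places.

This is a Gaunt coefficient — the integral of a triple product of spherical harmonics over the sphere.
Checks pass: Σm=0; 12 even; l₃=5∈[3,7].
(2·5+1)(2·2+1)(2·5+1) = 605
Δ: 2! 8! 2! / 13! → 1/38610
sum: t=0:+1/2880 t=1:−1/576 t=2:+1/2880 = -1/960
3j²(5 2 5; 0 0 0) = Δ·Π!·Σ² = 10/429  (sign +1)
sum: t=1:−1/2880 t=2:+1/10080 = -1/4032
3j²(5 2 5; 2 1 -3) = Δ·Π!·Σ² = 10/429  (sign -1)
combine: 4πI² = 605·10/429·10/429 = 500/1521
take √, sign -1: I = -0.16173926

Gaunt coefficient, -0.161739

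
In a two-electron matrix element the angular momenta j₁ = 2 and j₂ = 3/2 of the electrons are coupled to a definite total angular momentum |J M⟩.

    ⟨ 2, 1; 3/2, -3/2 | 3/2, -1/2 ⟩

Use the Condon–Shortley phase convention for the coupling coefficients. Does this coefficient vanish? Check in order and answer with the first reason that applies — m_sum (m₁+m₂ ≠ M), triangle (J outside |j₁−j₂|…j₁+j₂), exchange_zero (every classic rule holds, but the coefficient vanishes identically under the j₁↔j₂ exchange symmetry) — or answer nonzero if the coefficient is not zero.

nonzero

m-sum: m₁+m₂ = 1+(-3/2) = -1/2, M = -1/2  ✓
triangle: |j₁−j₂| = 1/2 ≤ J = 3/2 ≤ j₁+j₂ = 7/2  ✓
exchange: j₁≠j₂ or m₁≠m₂ — the exchange symmetry imposes no constraint here
value check: CG = +√(2/5) = +0.632456 ≠ 0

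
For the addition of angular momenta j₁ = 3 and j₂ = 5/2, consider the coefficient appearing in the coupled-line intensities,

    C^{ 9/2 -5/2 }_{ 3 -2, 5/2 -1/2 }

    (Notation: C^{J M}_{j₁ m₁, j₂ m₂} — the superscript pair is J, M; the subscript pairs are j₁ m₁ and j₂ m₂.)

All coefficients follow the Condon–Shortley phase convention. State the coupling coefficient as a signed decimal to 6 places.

-0.497468  (= −√(49/198))

j₁+j₂−J=1  J+j₁−j₂=5  J−j₁+j₂=4  j₁+j₂+J+1=11
(j₁±m₁, j₂±m₂, J±M) = (1,5,2,3,2,7)
P² = 115200/11
sum k=0..1:
  [0] +1/480 = 1/480
  [1] −1/144 = -1/144
S = -7/1440
C² = P²·S² = 49/198 ; C = -0.497468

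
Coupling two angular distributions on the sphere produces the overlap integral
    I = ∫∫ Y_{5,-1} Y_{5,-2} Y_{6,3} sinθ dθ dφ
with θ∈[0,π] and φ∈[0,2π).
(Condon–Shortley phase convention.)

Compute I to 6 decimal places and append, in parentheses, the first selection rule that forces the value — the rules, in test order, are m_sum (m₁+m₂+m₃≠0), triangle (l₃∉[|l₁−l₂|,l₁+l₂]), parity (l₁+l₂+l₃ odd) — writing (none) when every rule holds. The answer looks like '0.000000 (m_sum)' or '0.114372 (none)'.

-0.071298 (none)

Checks pass: Σm=0; 16 even; l₃=6∈[0,10].
(2·5+1)(2·5+1)(2·6+1) = 1573
Δ: 4! 6! 6! / 17! → 1/28588560
sum: t=0:+1/345600 t=1:−1/13824 t=2:+1/5184 t=3:−1/13824 t=4:+1/345600 = 7/129600
3j²(5 5 6; 0 0 0) = Δ·Π!·Σ² = 80/7293  (sign +1)
sum: t=0:+1/622080 t=1:−1/34560 t=2:+1/23040 t=3:−1/155520 = 1/103680
3j²(5 5 6; -1 -2 3) = Δ·Π!·Σ² = 9/2431  (sign -1)
combine: 4πI² = 1573·80/7293·9/2431 = 240/3757
take √, sign -1: I = -0.07129845
No selection rule forces the value: the integral is nonzero (none).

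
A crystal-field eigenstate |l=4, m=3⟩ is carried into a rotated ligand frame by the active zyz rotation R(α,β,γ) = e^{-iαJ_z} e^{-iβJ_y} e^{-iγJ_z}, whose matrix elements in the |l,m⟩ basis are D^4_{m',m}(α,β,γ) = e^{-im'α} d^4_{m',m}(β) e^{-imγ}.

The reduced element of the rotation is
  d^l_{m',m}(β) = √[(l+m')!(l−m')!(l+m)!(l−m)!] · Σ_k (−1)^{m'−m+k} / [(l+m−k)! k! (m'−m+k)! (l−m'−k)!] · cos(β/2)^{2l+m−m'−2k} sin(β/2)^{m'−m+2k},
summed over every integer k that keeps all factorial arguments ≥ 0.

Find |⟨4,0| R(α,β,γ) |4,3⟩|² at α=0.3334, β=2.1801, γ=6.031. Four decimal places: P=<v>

P=0.2179

First d^4_{0,3}(β=2.1801), then the phase factors e^{-i(0)α} and e^{-i(3)γ}:
c=cos(2.180100/2)=0.462441, s=sin(2.180100/2)=0.886650; N=√[24·24·5040·1]=1703.830978
Admissible k: 3..4 (factorial args all ≥0)
  k=3: (−1)^0·1703.8310/(144)·0.4624^5·0.8867^3 = +0.174423
  k=4: (−1)^1·1703.8310/(144)·0.4624^3·0.8867^5 = -0.641201
d^4_{0,3}(2.1801) = +0.174423 -0.641201 = -0.466779
|D^4_{0,3}|² = |d^4_{0,3}(β)|² = (-0.466779)² = 0.217882 (the z-rotation phases have unit modulus)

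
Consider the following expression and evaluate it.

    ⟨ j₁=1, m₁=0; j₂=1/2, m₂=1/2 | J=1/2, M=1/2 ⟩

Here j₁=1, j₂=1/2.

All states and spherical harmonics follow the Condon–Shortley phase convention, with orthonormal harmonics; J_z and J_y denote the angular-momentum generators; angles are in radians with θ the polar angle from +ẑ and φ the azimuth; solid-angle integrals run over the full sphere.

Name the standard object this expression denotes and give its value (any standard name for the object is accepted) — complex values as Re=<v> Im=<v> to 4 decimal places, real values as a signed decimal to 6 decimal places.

This is a Clebsch–Gordan (vector-coupling) coefficient.
√[2·1!1!0!/3! · 1!1!1!0!1!0!] = √(1/3)
  +(−1)^1/∏(1,0,0,0,1,0)! = -1  (running -1)
⟨..|..⟩ = √(1/3)·(-1) = -0.577350

Clebsch–Gordan coefficient, −√(1/3) ≈ -0.577350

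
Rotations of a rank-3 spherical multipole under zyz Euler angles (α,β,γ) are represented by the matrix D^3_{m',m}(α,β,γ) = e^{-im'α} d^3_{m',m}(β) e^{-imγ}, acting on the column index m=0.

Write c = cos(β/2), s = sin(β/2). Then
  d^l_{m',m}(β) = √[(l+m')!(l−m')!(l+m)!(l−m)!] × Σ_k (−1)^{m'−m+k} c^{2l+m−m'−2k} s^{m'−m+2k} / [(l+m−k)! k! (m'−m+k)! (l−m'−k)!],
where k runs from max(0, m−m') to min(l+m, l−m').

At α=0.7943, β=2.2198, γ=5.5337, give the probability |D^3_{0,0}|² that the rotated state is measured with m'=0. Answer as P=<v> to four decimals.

D^3_{0,0}(0.7943,2.2198,5.5337) = e^{-i·0·0.7943}·d^3_{0,0}(2.2198)·e^{-i·0·5.5337}. Compute d first:
Half-angle: c=0.444751, s=0.895654. N=√(6·6·6·6)=36.000000
Admissible k: 0..3 (factorial args all ≥0)
  k=0: (−1)^0·36.0000/(36)·0.4448^6·0.8957^0 = +0.007739
  k=1: (−1)^1·36.0000/(4)·0.4448^4·0.8957^2 = -0.282482
  k=2: (−1)^2·36.0000/(4)·0.4448^2·0.8957^4 = +1.145613
  k=3: (−1)^3·36.0000/(36)·0.4448^0·0.8957^6 = -0.516229
d^3_{0,0}(2.2198) = +0.007739 -0.282482 +1.145613 -0.516229 = +0.354641
|D^3_{0,0}|² = |d^3_{0,0}(β)|² = (+0.354641)² = 0.125771 (the z-rotation phases have unit modulus)

P=0.1258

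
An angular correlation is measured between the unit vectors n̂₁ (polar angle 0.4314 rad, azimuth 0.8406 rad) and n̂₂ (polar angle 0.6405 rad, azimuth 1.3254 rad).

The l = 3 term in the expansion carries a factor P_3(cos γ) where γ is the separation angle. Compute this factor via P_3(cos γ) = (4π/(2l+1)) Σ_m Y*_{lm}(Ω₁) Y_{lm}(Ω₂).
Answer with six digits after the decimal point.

0.715405

Summing Y*_{l m}(θ₁,φ₁)·Y_{l m}(θ₂,φ₂) over m ∈ [−3, 3]; prefactor 4π/(2·3+1) = 1.795196:
  term(m=-3) = 0.00032 - 0.00270j   from Y*(Ω₁)=-0.02483 + 0.01772j, Y(Ω₂)=-0.05979 + 0.06598j
  term(m=-2) = 0.02687 - 0.03917j   from Y*(Ω₁)=-0.01788 + 0.16133j, Y(Ω₂)=-0.25809 - 0.13793j
  term(m=-1) = 0.15983 - 0.08419j   from Y*(Ω₁)=0.28175 + 0.31471j, Y(Ω₂)=0.10390 - 0.41486j
  term(m=+0) = 0.02448 + 0.00000j   from Y*(Ω₁)=0.38162 + 0.00000j, Y(Ω₂)=0.06415 + 0.00000j
  term(m=+1) = 0.15983 + 0.08419j   from Y*(Ω₁)=-0.28175 + 0.31471j, Y(Ω₂)=-0.10390 - 0.41486j
  term(m=+2) = 0.02687 + 0.03917j   from Y*(Ω₁)=-0.01788 - 0.16133j, Y(Ω₂)=-0.25809 + 0.13793j
  term(m=+3) = 0.00032 + 0.00270j   from Y*(Ω₁)=0.02483 + 0.01772j, Y(Ω₂)=0.05979 + 0.06598j
Accumulated sum 0.39851 - 0.00000j; after 4π/(2l+1) scaling, 0.71540 - 0.00000j ⇒ P_3 = 0.715405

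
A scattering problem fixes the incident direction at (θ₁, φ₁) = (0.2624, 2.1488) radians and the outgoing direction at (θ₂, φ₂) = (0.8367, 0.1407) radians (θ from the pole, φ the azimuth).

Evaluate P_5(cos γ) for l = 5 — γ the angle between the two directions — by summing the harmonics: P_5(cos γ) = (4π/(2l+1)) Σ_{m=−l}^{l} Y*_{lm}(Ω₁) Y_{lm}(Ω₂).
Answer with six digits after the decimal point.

Addition theorem: P_5(cos γ) = (4π/11) Σ_m Y*_{lm}(Ω₁) Y_{lm}(Ω₂), m = −5…5:
  term(m=-5) = -0.00005 - 0.00003j   from Y*(Ω₁)=-0.00014 - 0.00053j, Y(Ω₂)=0.07984 - 0.06773j
  term(m=-4) = -0.00034 + 0.00189j   from Y*(Ω₁)=-0.00433 + 0.00473j, Y(Ω₂)=0.25267 - 0.15940j
  term(m=-3) = 0.01857 - 0.00492j   from Y*(Ω₁)=0.04406 + 0.00726j, Y(Ω₂)=0.39249 - 0.17627j
  term(m=-2) = -0.02753 - 0.03294j   from Y*(Ω₁)=-0.07981 - 0.18124j, Y(Ω₂)=0.20824 - 0.06020j
  term(m=-1) = 0.05474 - 0.11709j   from Y*(Ω₁)=-0.28193 + 0.43219j, Y(Ω₂)=-0.24801 + 0.03513j
  term(m=+0) = -0.14895 + 0.00000j   from Y*(Ω₁)=0.51020 + 0.00000j, Y(Ω₂)=-0.29194 + 0.00000j
  term(m=+1) = 0.05474 + 0.11709j   from Y*(Ω₁)=0.28193 + 0.43219j, Y(Ω₂)=0.24801 + 0.03513j
  term(m=+2) = -0.02753 + 0.03294j   from Y*(Ω₁)=-0.07981 + 0.18124j, Y(Ω₂)=0.20824 + 0.06020j
  term(m=+3) = 0.01857 + 0.00492j   from Y*(Ω₁)=-0.04406 + 0.00726j, Y(Ω₂)=-0.39249 - 0.17627j
  term(m=+4) = -0.00034 - 0.00189j   from Y*(Ω₁)=-0.00433 - 0.00473j, Y(Ω₂)=0.25267 + 0.15940j
  term(m=+5) = -0.00005 + 0.00003j   from Y*(Ω₁)=0.00014 - 0.00053j, Y(Ω₂)=-0.07984 - 0.06773j
Total Σ_m = -0.05816 + 0.00000j. Multiply by 1.142397: -0.06644 + 0.00000j. P_5(cos γ) = -0.066441

-0.066441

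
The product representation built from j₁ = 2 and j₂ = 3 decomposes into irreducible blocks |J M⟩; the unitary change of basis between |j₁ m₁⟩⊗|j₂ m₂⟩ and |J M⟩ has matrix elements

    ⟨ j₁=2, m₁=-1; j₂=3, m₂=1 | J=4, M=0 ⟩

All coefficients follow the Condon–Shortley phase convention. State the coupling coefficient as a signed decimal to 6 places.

-0.597614  (= −√(5/14))

triangle: 1!×3!×5!/10! = 720/3628800
(j±m)!: 1!×3!×4!×2!×4!×4! = 165888
prefactor² = (2J+1)×Δ×N² = 10368/35
  k=0: +1/(0!×1!×3!×4!×0!×1!) = 1/144
  k=1: −1/(1!×0!×2!×3!×1!×2!) = -1/24
Σ = -5/144  ⇒  CG² = 10368/35×(-5/144)² = 5/14
CG = −√(5/14) = -0.597614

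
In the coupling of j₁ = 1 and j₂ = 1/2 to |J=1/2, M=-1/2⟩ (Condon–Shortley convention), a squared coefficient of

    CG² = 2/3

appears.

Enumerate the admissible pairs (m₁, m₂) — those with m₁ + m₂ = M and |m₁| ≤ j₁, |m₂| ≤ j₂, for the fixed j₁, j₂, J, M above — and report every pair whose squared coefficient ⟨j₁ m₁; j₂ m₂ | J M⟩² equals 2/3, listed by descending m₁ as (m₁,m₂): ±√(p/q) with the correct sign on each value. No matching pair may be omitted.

(-1,1/2): −√(2/3)

Admissible pairs with m₁+m₂ = M = -1/2: (-1,1/2), (0,-1/2)
  (m₁,m₂)=(0,-1/2): CG² = 1/3, CG = +√(1/3)
  (m₁,m₂)=(-1,1/2): CG² = 2/3, CG = −√(2/3)   ← matches the target
Pairs with CG² = 2/3: (-1,1/2): −√(2/3)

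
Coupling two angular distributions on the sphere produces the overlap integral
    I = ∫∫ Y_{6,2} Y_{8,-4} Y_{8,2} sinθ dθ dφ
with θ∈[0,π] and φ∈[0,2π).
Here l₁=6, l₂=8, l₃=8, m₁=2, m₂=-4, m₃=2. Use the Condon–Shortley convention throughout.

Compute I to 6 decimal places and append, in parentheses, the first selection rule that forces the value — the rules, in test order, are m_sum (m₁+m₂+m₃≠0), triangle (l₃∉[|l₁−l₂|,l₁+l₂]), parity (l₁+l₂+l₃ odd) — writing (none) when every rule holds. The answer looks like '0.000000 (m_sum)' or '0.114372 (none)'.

Rules hold: Σm=0, L=22 even, 2≤8≤14.
N = 13·17·17 = 3757
Δ = 6!·6!·10!/23! = 1/13742520792
Racah Σ t=0..6: t=0:+1/41803776000 t=1:−1/435456000 t=2:+1/39813120 t=3:−1/18662400 t=4:+1/39813120 t=5:−1/435456000 t=6:+1/41803776000 = -11/1393459200
⇒ 3j(6 8 8; 0 0 0)² = 600/96577, sgn -1
Racah Σ t=0..4: t=0:+1/597196800 t=1:−1/130636800 t=2:+1/185794560 t=3:−1/1567641600 t=4:+1/125411328000 = -11/8957952000
⇒ 3j(6 8 8; 2 -4 2)² = 308/96577, sgn -1
4πI² = N·(3j₀)²·(3jₘ)² = 184800/2482597
I = +1·√(0.0744382/4π) = 0.07696494
No selection rule forces the value: the integral is nonzero (none).

0.076965 (none)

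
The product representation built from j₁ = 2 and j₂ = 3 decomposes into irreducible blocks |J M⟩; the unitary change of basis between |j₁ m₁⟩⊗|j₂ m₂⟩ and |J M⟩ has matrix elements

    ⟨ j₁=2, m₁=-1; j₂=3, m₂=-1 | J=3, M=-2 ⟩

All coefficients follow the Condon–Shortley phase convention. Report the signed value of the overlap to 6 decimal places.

√[7·2!2!4!/9! · 1!3!2!4!1!5!] = √(64)
  +(−1)^1/∏(1,1,2,1,0,3)! = -1/12  (running -1/12)
  +(−1)^2/∏(2,0,1,0,1,4)! = 1/48  (running -1/16)
⟨..|..⟩ = √(64)·(-1/16) = -0.500000

-0.500000  (= −√(1/4))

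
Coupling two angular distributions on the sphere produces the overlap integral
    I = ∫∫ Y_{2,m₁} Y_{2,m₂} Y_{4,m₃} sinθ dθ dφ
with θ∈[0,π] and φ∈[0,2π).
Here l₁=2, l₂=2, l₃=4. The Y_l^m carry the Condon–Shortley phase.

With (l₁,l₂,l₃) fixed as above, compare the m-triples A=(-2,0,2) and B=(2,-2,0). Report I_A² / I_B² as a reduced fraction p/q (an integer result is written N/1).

l's match ⇒ only the (l;m) 3-j factors differ between A and B.
A: triangle coeff Δ(2,2,4) = 1/630; Σ_t [0,0]: t=0:+1/96 = 1/96; (3j)²=1/42 [(2 2 4; -2 0 2)], sign=+1
B: triangle coeff Δ(2,2,4) = 1/630; Σ_t [0,0]: t=0:+1/576 = 1/576; (3j)²=1/630 [(2 2 4; 2 -2 0)], sign=+1
I_A²/I_B² = (1/42)/(1/630) = 15/1

15/1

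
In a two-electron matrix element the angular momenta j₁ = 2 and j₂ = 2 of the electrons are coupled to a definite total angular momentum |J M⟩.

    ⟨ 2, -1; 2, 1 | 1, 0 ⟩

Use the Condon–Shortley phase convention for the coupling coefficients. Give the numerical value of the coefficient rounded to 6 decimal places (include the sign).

√[3·3!1!1!/6! · 1!3!3!1!1!1!] = √(9/10)
  +(−1)^2/∏(2,1,1,1,0,0)! = 1/2  (running 1/2)
  +(−1)^3/∏(3,0,0,0,1,1)! = -1/6  (running 1/3)
⟨..|..⟩ = √(9/10)·(1/3) = +0.316228

+√(1/10) ≈ +0.316228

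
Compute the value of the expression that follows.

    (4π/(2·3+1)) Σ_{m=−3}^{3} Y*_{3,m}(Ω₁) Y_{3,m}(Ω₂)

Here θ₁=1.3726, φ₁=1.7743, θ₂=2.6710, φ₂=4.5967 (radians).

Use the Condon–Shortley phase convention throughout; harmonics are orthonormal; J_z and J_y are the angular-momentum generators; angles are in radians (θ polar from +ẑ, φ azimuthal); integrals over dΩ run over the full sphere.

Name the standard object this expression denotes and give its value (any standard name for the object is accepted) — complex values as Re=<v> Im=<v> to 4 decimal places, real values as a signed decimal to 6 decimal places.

Legendre polynomial (addition theorem), +0.362875

This sum is the spherical-harmonic addition theorem: it equals the Legendre polynomial P_l(cos γ) of the angle γ between the two directions.
Expand P_3 via completeness: Σ_{m} conj(Y_{3,m}) at Ω₁ times Y_{3,m} at Ω₂ —
  [-3]  conj(Y_{3,-3})(Ω₁) = (0.225414, -0.322168) ; Y_{3,-3}(Ω₂) = (0.013229, -0.036573) ; Δ = (-0.008801, -0.012506)
  [-2]  conj(Y_{3,-2})(Ω₁) = (-0.177627, -0.076571) ; Y_{3,-2}(Ω₂) = (0.182276, 0.042944) ; Δ = (-0.029089, -0.021585)
  [-1]  conj(Y_{3,-1})(Ω₁) = (0.051623, -0.250160) ; Y_{3,-1}(Ω₂) = (-0.050272, 0.432601) ; Δ = (0.105624, 0.034908)
  [+0]  conj(Y_{3,0})(Ω₁) = (-0.206193, -0.000000) ; Y_{3,0}(Ω₂) = (-0.323324, 0.000000) ; Δ = (0.066667, 0.000000)
  [+1]  conj(Y_{3,1})(Ω₁) = (-0.051623, -0.250160) ; Y_{3,1}(Ω₂) = (0.050272, 0.432601) ; Δ = (0.105624, -0.034908)
  [+2]  conj(Y_{3,2})(Ω₁) = (-0.177627, 0.076571) ; Y_{3,2}(Ω₂) = (0.182276, -0.042944) ; Δ = (-0.029089, 0.021585)
  [+3]  conj(Y_{3,3})(Ω₁) = (-0.225414, -0.322168) ; Y_{3,3}(Ω₂) = (-0.013229, -0.036573) ; Δ = (-0.008801, 0.012506)
Σ over m = (0.202137, 0.000000); ×(4π/7) → (0.362875, 0.000000). Real part: 0.362875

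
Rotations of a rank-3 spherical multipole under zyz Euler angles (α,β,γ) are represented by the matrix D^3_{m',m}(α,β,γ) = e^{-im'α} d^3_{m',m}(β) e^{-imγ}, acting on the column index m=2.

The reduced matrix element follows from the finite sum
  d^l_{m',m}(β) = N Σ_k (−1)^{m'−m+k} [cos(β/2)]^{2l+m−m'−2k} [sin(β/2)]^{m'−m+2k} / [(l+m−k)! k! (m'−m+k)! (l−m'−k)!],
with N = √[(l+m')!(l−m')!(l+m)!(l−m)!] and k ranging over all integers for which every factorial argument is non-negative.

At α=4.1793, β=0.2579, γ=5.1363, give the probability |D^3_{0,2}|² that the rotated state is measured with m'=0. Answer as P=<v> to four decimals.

P=0.0074

D^3_{0,2}(4.1793,0.2579,5.1363) = e^{-i·0·4.1793}·d^3_{0,2}(0.2579)·e^{-i·2·5.1363}. Compute d first:
Half-angle: c=0.991697, s=0.128593. N=√(6·6·120·1)=65.726707
k: max(0,(2)−(0))=2 … min(3+(2),3−(0))=3
  k=2: (−1)^0·65.7267/(12)·0.9917^4·0.1286^2 = +0.087602
  k=3: (−1)^1·65.7267/(12)·0.9917^2·0.1286^4 = -0.001473
d^3_{0,2}(0.2579) = +0.087602 -0.001473 = +0.086129
|D^3_{0,2}|² = |d^3_{0,2}(β)|² = (+0.086129)² = 0.007418 (the z-rotation phases have unit modulus)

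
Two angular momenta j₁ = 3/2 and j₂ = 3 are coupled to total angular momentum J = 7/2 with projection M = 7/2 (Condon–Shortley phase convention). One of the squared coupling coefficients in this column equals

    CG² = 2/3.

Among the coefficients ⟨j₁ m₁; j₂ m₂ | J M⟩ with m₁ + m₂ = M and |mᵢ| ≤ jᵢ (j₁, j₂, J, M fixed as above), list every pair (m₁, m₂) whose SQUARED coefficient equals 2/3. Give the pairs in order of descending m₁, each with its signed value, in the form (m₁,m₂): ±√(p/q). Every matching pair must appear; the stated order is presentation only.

Admissible pairs with m₁+m₂ = M = 7/2: (1/2,3), (3/2,2)
  (m₁,m₂)=(3/2,2): CG² = 1/3, CG = +√(1/3)
  (m₁,m₂)=(1/2,3): CG² = 2/3, CG = −√(2/3)   ← matches the target
Pairs with CG² = 2/3: (1/2,3): −√(2/3)

(1/2,3): −√(2/3)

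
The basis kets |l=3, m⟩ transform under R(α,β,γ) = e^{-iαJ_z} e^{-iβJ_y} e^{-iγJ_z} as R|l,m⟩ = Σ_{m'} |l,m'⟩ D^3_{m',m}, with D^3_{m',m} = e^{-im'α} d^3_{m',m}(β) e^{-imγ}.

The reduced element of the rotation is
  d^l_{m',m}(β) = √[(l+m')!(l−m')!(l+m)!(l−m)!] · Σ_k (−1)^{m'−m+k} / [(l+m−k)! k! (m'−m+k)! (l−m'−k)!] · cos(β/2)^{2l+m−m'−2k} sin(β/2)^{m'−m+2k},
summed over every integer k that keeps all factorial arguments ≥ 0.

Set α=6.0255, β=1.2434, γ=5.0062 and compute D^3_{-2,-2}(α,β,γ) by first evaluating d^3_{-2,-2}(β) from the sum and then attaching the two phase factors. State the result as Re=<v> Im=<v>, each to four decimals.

Split into d^3_{-2,-2}(β=1.2434) × two z-phases.
With c≡cos(β/2)=0.812890 and s≡sin(β/2)=0.582418, N=[1·120·1·120]^{1/2}=120.000000
k: max(0,(-2)−(-2))=0 … min(3+(-2),3−(-2))=1
  k=0: (−1)^0·120.0000/(120)·0.8129^6·0.5824^0 = +0.288529
  k=1: (−1)^1·120.0000/(24)·0.8129^4·0.5824^2 = -0.740569
d^3_{-2,-2}(1.2434) = +0.288529 -0.740569 = -0.452040
D = (+0.870110-0.492857i)·(-0.452040)·(-0.832261-0.554384i) = +0.450861+0.032632i

Re=0.4509 Im=0.0326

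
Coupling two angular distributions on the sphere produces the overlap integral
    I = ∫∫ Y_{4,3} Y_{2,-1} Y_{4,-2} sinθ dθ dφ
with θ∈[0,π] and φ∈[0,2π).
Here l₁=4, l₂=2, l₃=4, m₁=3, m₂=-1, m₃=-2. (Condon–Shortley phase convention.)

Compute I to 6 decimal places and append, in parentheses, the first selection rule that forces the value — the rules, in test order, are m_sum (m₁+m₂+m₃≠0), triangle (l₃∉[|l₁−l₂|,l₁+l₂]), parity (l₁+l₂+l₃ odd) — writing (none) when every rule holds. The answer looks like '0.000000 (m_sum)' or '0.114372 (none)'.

Checks pass: Σm=0; 10 even; l₃=4∈[2,6].
(2·4+1)(2·2+1)(2·4+1) = 405
Δ: 2! 6! 2! / 11! → 1/13860
sum: t=0:+1/192 t=1:−1/36 t=2:+1/192 = -5/288
3j²(4 2 4; 0 0 0) = Δ·Π!·Σ² = 20/693  (sign -1)
sum: t=0:+1/240 t=1:−1/1440 = 1/288
3j²(4 2 4; 3 -1 -2) = Δ·Π!·Σ² = 5/132  (sign +1)
combine: 4πI² = 405·20/693·5/132 = 375/847
take √, sign -1: I = -0.18770204
No selection rule forces the value: the integral is nonzero (none).

-0.187702 (none)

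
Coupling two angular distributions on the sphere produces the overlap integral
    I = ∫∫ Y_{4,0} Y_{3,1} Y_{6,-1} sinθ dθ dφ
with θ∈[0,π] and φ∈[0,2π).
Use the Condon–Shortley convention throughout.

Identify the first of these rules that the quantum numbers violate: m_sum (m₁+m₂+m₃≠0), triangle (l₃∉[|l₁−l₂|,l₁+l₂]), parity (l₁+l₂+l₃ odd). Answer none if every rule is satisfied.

Σmᵢ = 0  ✓
l₃∈[|l₁−l₂|,l₁+l₂]=[1,7], have l₃=6  ✓
Σlᵢ = 13 ⇒ odd  ✗

parity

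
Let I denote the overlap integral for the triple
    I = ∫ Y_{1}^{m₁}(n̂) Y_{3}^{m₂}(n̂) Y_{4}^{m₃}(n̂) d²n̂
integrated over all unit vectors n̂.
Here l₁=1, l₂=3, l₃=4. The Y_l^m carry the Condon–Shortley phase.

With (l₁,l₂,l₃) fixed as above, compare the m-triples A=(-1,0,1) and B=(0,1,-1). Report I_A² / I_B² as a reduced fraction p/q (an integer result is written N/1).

l's match ⇒ only the (l;m) 3-j factors differ between A and B.
A: triangle coeff Δ(1,3,4) = 1/252; Σ_t [0,0]: t=0:+1/72 = 1/72; (3j)²=5/126 [(1 3 4; -1 0 1)], sign=-1
B: triangle coeff Δ(1,3,4) = 1/252; Σ_t [0,0]: t=0:+1/48 = 1/48; (3j)²=5/84 [(1 3 4; 0 1 -1)], sign=-1
I_A²/I_B² = (5/126)/(5/84) = 2/3

2/3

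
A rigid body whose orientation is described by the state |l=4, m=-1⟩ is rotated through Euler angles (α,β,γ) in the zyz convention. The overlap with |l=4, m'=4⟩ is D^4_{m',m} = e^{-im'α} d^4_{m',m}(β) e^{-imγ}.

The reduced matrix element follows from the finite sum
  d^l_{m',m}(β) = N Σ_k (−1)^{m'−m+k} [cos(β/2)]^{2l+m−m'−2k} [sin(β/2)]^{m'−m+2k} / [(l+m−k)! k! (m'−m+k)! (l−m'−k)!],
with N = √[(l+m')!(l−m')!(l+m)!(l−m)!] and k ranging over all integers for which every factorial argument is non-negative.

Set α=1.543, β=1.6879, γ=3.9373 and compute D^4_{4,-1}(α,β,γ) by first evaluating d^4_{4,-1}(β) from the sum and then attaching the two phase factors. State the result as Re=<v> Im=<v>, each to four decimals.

First d^4_{4,-1}(β=1.6879), then the phase factors e^{-i(4)α} and e^{-i(-1)γ}:
Half-angle: c=0.664516, s=0.747274. N=√(40320·1·6·120)=5387.986637
The bounds max(0,m−m')=0 and min(l+m,l−m')=0 give 1 term
  k=0: (−1)^5·5387.9866/(720)·0.6645^3·0.7473^5 = -0.511693
d^4_{4,-1}(1.6879) = -0.511693
D = (+0.993825+0.110956i)·(-0.511693)·(-0.699780-0.714359i) = +0.315303+0.403006i

Re=0.3153 Im=0.4030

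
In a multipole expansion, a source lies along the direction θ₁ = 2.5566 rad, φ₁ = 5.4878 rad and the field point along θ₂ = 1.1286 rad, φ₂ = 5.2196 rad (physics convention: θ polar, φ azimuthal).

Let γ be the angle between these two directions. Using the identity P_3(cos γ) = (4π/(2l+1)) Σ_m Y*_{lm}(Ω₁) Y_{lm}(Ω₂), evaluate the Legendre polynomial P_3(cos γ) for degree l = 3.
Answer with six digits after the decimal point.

Term-by-term m-sum for l=3 (normalisation 4π/7 = 1.795196):
  [-3]  conj(Y_{3,-3})(Ω₁) = (-0.051140, -0.048163) ; Y_{3,-3}(Ω₂) = (-0.307667, -0.015138) ; Δ = (0.015005, 0.015592)
  [-2]  conj(Y_{3,-2})(Ω₁) = (0.005189, 0.259752) ; Y_{3,-2}(Ω₂) = (-0.188667, 0.303367) ; Δ = (-0.079779, -0.047432)
  [-1]  conj(Y_{3,-1})(Ω₁) = (0.309234, -0.315473) ; Y_{3,-1}(Ω₂) = (-0.011975, -0.021549) ; Δ = (-0.010501, -0.002886)
  [+0]  conj(Y_{3,0})(Ω₁) = (-0.147912, -0.000000) ; Y_{3,0}(Ω₂) = (-0.332861, 0.000000) ; Δ = (0.049234, 0.000000)
  [+1]  conj(Y_{3,1})(Ω₁) = (-0.309234, -0.315473) ; Y_{3,1}(Ω₂) = (0.011975, -0.021549) ; Δ = (-0.010501, 0.002886)
  [+2]  conj(Y_{3,2})(Ω₁) = (0.005189, -0.259752) ; Y_{3,2}(Ω₂) = (-0.188667, -0.303367) ; Δ = (-0.079779, 0.047432)
  [+3]  conj(Y_{3,3})(Ω₁) = (0.051140, -0.048163) ; Y_{3,3}(Ω₂) = (0.307667, -0.015138) ; Δ = (0.015005, -0.015592)
Σ over m = (-0.101316, 0.000000); ×(4π/7) → (-0.181883, 0.000000). Real part: -0.181883

-0.181883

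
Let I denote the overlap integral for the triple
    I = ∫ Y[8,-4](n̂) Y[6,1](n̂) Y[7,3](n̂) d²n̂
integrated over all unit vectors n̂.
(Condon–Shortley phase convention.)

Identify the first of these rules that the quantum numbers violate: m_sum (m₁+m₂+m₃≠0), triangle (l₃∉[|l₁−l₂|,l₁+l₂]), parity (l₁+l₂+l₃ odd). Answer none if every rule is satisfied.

parity

Σmᵢ = 0  ✓
l₃∈[|l₁−l₂|,l₁+l₂]=[2,14], have l₃=7  ✓
Σlᵢ = 21 ⇒ odd  ✗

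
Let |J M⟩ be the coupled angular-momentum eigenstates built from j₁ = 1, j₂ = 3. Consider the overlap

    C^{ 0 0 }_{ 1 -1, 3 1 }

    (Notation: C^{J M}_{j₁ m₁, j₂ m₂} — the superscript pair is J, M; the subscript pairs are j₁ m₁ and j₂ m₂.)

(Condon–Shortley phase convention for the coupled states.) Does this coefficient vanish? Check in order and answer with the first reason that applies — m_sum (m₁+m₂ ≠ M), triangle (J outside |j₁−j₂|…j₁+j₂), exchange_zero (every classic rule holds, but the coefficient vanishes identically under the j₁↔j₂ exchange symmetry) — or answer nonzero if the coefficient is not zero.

m-sum: m₁+m₂ = -1+1 = 0, M = 0  ✓
triangle: need |j₁−j₂| ≤ J ≤ j₁+j₂, i.e. J ∈ [2, 4]; J = 0 is outside ✗ ⇒ coefficient is 0

triangle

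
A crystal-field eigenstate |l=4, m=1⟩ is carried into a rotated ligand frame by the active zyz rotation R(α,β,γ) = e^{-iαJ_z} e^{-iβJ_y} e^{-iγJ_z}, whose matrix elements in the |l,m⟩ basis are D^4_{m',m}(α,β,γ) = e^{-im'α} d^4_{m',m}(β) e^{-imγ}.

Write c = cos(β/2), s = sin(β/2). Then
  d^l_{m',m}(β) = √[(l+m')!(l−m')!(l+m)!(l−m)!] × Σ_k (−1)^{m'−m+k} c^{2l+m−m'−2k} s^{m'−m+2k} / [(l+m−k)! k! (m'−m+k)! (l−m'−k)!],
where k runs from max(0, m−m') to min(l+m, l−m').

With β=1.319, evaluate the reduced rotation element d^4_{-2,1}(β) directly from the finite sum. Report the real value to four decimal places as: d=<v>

d=0.2074

d^4_{-2,1}(β=1.3190) via the finite sum:
With c≡cos(β/2)=0.790299 and s≡sin(β/2)=0.612722, N=[2·720·120·6]^{1/2}=1018.233765
k∈{3,4,5} keeps every argument non-negative
  k=3: (−1)^0·1018.2338/(72)·0.7903^5·0.6127^3 = +1.002908
  k=4: (−1)^1·1018.2338/(48)·0.7903^3·0.6127^5 = -0.904267
  k=5: (−1)^2·1018.2338/(240)·0.7903^1·0.6127^7 = +0.108710
d^4_{-2,1}(1.3190) = +1.002908 -0.904267 +0.108710 = +0.207352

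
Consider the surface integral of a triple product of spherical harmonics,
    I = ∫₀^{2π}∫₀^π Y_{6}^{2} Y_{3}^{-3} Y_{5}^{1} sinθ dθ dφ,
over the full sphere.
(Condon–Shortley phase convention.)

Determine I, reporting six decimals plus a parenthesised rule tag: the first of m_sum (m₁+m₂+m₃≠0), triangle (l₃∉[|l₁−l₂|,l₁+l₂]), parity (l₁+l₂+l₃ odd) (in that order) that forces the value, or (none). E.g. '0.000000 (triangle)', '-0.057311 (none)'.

-0.174062 (none)

Rules hold: Σm=0, L=14 even, 3≤5≤9.
N = 13·7·11 = 1001
Δ = 4!·8!·2!/15! = 1/675675
Racah Σ t=1..3: t=1:−1/8640 t=2:+1/2304 t=3:−1/8640 = 7/34560
⇒ 3j(6 3 5; 0 0 0)² = 7/429, sgn -1
Racah Σ t=0..0: t=0:+1/27648 = 1/27648
⇒ 3j(6 3 5; 2 -3 1)² = 10/429, sgn +1
4πI² = N·(3j₀)²·(3jₘ)² = 490/1287
I = -1·√(0.38073/4π) = -0.17406195
No selection rule forces the value: the integral is nonzero (none).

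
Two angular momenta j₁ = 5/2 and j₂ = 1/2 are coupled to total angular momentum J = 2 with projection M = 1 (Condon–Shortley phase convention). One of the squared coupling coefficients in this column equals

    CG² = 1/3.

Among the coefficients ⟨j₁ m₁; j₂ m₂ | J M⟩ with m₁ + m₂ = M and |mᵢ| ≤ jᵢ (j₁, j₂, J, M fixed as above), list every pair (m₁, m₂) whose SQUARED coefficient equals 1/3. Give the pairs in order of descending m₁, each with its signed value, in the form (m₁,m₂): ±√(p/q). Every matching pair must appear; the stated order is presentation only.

(1/2,1/2): −√(1/3)

Admissible pairs with m₁+m₂ = M = 1: (1/2,1/2), (3/2,-1/2)
  (m₁,m₂)=(3/2,-1/2): CG² = 2/3, CG = +√(2/3)
  (m₁,m₂)=(1/2,1/2): CG² = 1/3, CG = −√(1/3)   ← matches the target
Pairs with CG² = 1/3: (1/2,1/2): −√(1/3)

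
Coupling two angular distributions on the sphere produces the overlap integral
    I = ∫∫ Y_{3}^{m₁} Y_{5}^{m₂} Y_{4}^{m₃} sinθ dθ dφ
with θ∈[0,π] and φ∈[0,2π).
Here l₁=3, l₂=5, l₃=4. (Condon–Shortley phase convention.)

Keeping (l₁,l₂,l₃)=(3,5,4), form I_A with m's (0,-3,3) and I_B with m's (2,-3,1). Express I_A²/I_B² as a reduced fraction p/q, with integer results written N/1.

l's match ⇒ only the (l;m) 3-j factors differ between A and B.
A: triangle coeff Δ(3,5,4) = 1/180180; Σ_t [1,2]: t=1:−1/1440 t=2:+1/2880 = -1/2880; (3j)²=7/715 [(3 5 4; 0 -3 3)], sign=+1
B: triangle coeff Δ(3,5,4) = 1/180180; Σ_t [0,1]: t=0:+1/1152 t=1:−1/1440 = 1/5760; (3j)²=1/858 [(3 5 4; 2 -3 1)], sign=-1
I_A²/I_B² = (7/715)/(1/858) = 42/5

42/5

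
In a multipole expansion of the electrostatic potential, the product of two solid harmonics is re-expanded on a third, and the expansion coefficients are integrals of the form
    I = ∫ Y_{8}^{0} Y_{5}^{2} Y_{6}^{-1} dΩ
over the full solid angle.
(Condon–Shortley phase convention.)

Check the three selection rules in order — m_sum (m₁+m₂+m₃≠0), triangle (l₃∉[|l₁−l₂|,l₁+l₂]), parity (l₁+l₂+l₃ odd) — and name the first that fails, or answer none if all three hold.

Σmᵢ = 1  ✗
l₃∈[|l₁−l₂|,l₁+l₂]=[3,13], have l₃=6
Σlᵢ = 19 ⇒ odd

m_sum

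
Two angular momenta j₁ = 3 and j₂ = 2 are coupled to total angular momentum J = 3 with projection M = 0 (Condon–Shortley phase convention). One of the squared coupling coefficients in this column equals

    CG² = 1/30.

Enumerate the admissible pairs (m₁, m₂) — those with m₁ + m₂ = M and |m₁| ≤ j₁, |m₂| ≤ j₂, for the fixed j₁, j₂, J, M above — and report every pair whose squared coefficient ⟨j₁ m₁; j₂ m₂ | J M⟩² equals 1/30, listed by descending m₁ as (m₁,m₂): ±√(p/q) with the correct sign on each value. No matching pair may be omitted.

Admissible pairs with m₁+m₂ = M = 0: (-2,2), (-1,1), (0,0), (1,-1), (2,-2)
  (m₁,m₂)=(2,-2): CG² = 1/3, CG = +√(1/3)
  (m₁,m₂)=(1,-1): CG² = 1/30, CG = +√(1/30)   ← matches the target
  (m₁,m₂)=(0,0): CG² = 4/15, CG = −√(4/15)
  (m₁,m₂)=(-1,1): CG² = 1/30, CG = +√(1/30)   ← matches the target
  (m₁,m₂)=(-2,2): CG² = 1/3, CG = +√(1/3)
Pairs with CG² = 1/30: (1,-1): +√(1/30); (-1,1): +√(1/30)

(1,-1): +√(1/30); (-1,1): +√(1/30)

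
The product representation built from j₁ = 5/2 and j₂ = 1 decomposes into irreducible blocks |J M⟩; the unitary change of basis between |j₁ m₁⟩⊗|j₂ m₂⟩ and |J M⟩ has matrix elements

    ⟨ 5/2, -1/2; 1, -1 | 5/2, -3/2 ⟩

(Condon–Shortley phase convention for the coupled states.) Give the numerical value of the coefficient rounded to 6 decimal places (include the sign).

√[6·1!4!1!/7! · 2!3!0!2!1!4!] = √(576/35)
  +(−1)^0/∏(0,1,3,0,1,1)! = 1/6  (running 1/6)
⟨..|..⟩ = √(576/35)·(1/6) = +0.676123

+0.676123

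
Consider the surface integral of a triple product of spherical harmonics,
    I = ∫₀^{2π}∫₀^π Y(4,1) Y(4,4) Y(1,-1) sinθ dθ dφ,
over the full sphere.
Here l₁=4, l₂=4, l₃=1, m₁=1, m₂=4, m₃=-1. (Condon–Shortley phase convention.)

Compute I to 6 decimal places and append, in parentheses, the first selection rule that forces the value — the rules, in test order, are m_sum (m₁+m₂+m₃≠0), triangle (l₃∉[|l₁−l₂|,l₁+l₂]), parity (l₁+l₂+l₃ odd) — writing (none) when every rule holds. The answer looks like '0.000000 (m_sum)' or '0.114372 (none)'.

0.000000 (m_sum)

1 + 4 − 1 = 4 ≠ 0: azimuthal integral kills it; I = 0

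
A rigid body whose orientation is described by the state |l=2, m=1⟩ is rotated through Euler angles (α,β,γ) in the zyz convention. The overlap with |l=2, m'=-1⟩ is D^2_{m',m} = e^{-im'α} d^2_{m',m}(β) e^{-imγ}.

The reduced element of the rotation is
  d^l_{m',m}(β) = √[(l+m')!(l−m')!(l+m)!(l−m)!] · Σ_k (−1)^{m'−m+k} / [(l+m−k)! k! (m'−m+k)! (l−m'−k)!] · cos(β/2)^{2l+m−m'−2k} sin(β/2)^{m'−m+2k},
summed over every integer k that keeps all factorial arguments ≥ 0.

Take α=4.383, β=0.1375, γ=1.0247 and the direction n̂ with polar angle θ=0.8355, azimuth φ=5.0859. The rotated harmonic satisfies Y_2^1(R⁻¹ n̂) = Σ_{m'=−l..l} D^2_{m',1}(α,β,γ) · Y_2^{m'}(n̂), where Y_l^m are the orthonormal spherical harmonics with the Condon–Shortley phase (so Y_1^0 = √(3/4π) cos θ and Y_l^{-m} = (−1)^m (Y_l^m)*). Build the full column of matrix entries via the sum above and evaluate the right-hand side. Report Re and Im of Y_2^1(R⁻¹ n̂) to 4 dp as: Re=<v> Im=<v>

Re=-0.3744 Im=0.0868

Need the full column D^2_{m',1} for m'=−2..2 at α=4.3830, β=0.1375, γ=1.0247.
cos(β/2)=0.997638, sin(β/2)=0.068696
d^2_{-2,1}: single k=3 term ⇒ +0.000647;  D = +0.000073+0.000643i
d^2_{-1,1}: k∈[2..3] ⇒ +0.014091 -0.000022 = +0.014068;  D = -0.013739-0.003025i
d^2_{0,1}: k∈[1..2] ⇒ +0.167080 -0.000792 = +0.166288;  D = +0.086362-0.142103i
d^2_{1,1}: k∈[0..1] ⇒ +0.990584 -0.014091 = +0.976493;  D = +0.625565+0.749805i
d^2_{2,1}: single k=0 term ⇒ -0.136420;  D = +0.127388-0.048813i
Y_2^{m'}(θ=0.8355,φ=5.0859) and Σ D·Y over m':
  (+0.0001+0.0006i)·(-0.1559+0.1444i)  (-0.0137-0.0030i)·(+0.1402+0.3578i)  (+0.0864-0.1421i)·(+0.1104+0.0000i)  (+0.6256+0.7498i)·(-0.1402+0.3578i)  (+0.1274-0.0488i)·(-0.1559-0.1444i)
Y_2^1(R⁻¹ n̂) = -0.374358+0.086804i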